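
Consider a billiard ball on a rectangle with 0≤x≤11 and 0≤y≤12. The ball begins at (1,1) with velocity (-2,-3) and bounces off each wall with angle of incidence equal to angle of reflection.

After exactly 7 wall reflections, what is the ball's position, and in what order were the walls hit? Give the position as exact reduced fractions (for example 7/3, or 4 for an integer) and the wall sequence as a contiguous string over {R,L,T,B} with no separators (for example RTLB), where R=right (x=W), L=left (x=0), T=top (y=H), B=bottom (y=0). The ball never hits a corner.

Final position: (5/3,12)
Wall sequence: BLTRBLT

1. t=1/3 → B at (1/3,0); v=(-2,3)
2. t=1/6 → L at (0,1/2); v=(2,3)
3. t=23/6 → T at (23/3,12); v=(2,-3)
4. t=5/3 → R at (11,7); v=(-2,-3)
5. t=7/3 → B at (19/3,0); v=(-2,3)
6. t=19/6 → L at (0,19/2); v=(2,3)
7. t=5/6 → T at (5/3,12); v=(2,-3)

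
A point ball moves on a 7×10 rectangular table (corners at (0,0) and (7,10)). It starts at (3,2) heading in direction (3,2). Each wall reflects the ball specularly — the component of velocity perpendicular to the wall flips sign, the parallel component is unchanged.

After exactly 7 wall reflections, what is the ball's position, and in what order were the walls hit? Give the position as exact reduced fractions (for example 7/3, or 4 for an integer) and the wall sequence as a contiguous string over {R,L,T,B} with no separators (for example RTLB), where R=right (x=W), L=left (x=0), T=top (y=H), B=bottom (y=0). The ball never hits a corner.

Final position: (7,10/3)
Wall sequence: RLTRLBR

1. t=4/3 → R at (7,14/3); v=(-3,2)
2. t=7/3 → L at (0,28/3); v=(3,2)
3. t=1/3 → T at (1,10); v=(3,-2)
4. t=2 → R at (7,6); v=(-3,-2)
5. t=7/3 → L at (0,4/3); v=(3,-2)
6. t=2/3 → B at (2,0); v=(3,2)
7. t=5/3 → R at (7,10/3); v=(-3,2)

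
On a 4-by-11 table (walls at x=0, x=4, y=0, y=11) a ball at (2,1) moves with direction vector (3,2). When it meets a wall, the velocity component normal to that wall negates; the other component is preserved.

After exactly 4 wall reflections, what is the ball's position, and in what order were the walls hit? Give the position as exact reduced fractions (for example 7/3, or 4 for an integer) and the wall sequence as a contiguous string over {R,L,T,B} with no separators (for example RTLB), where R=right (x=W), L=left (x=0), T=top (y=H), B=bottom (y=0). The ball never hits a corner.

Final position: (0,31/3)
Wall sequence: RLRL

1. t=2/3 → R at (4,7/3); v=(-3,2)
2. t=4/3 → L at (0,5); v=(3,2)
3. t=4/3 → R at (4,23/3); v=(-3,2)
4. t=4/3 → L at (0,31/3); v=(3,2)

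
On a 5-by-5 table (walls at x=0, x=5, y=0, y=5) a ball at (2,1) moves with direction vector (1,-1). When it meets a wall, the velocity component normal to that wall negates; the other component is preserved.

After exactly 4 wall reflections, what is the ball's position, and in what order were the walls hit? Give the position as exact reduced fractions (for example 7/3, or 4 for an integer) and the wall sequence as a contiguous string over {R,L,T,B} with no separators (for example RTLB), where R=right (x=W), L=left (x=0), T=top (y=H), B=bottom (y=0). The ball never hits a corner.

Final position: (0,3)
Wall sequence: BRTL

1. t=1 → B at (3,0); v=(1,1)
2. t=2 → R at (5,2); v=(-1,1)
3. t=3 → T at (2,5); v=(-1,-1)
4. t=2 → L at (0,3); v=(1,-1)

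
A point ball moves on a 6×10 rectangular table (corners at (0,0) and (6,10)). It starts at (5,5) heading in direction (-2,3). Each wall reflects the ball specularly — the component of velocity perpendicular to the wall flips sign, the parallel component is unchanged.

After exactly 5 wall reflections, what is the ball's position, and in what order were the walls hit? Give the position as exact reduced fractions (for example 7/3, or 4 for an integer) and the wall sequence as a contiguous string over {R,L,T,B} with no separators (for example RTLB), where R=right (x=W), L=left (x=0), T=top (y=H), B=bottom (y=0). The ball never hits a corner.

1. t=5/3 → T at (5/3,10); v=(-2,-3)
2. t=5/6 → L at (0,15/2); v=(2,-3)
3. t=5/2 → B at (5,0); v=(2,3)
4. t=1/2 → R at (6,3/2); v=(-2,3)
5. t=17/6 → T at (1/3,10); v=(-2,-3)

Final position: (1/3,10)
Wall sequence: TLBRT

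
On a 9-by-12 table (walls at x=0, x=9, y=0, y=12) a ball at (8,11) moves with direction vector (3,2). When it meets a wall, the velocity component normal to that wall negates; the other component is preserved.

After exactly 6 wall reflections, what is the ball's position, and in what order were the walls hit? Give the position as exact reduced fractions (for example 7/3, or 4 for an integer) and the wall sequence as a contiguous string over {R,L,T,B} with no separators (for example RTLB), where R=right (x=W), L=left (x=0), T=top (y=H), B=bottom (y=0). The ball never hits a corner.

Final position: (0,17/3)
Wall sequence: RTLRBL

1. t=1/3 → R at (9,35/3); v=(-3,2)
2. t=1/6 → T at (17/2,12); v=(-3,-2)
3. t=17/6 → L at (0,19/3); v=(3,-2)
4. t=3 → R at (9,1/3); v=(-3,-2)
5. t=1/6 → B at (17/2,0); v=(-3,2)
6. t=17/6 → L at (0,17/3); v=(3,2)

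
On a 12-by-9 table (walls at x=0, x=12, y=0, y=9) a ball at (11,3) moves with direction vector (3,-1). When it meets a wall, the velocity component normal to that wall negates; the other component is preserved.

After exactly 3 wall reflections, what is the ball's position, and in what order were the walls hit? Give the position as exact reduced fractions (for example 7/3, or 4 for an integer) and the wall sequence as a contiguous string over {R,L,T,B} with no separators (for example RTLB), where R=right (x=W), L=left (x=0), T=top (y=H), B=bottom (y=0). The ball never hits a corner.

1. t=1/3 → R at (12,8/3); v=(-3,-1)
2. t=8/3 → B at (4,0); v=(-3,1)
3. t=4/3 → L at (0,4/3); v=(3,1)

Final position: (0,4/3)
Wall sequence: RBL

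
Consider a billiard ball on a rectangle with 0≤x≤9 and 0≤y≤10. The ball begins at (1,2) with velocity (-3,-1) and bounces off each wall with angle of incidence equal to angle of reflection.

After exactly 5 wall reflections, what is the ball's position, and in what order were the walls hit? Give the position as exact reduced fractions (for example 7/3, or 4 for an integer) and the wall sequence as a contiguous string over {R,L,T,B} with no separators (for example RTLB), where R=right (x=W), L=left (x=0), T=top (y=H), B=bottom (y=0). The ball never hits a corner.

1. t=1/3 → L at (0,5/3); v=(3,-1)
2. t=5/3 → B at (5,0); v=(3,1)
3. t=4/3 → R at (9,4/3); v=(-3,1)
4. t=3 → L at (0,13/3); v=(3,1)
5. t=3 → R at (9,22/3); v=(-3,1)

Final position: (9,22/3)
Wall sequence: LBRLR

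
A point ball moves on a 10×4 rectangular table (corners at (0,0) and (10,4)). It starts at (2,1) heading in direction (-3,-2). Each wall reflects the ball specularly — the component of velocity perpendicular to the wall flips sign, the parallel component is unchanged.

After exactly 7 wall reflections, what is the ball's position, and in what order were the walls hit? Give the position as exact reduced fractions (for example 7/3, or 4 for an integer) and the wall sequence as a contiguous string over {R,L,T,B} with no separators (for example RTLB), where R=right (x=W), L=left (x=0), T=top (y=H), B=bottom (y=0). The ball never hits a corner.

1. t=1/2 → B at (1/2,0); v=(-3,2)
2. t=1/6 → L at (0,1/3); v=(3,2)
3. t=11/6 → T at (11/2,4); v=(3,-2)
4. t=3/2 → R at (10,1); v=(-3,-2)
5. t=1/2 → B at (17/2,0); v=(-3,2)
6. t=2 → T at (5/2,4); v=(-3,-2)
7. t=5/6 → L at (0,7/3); v=(3,-2)

Final position: (0,7/3)
Wall sequence: BLTRBTL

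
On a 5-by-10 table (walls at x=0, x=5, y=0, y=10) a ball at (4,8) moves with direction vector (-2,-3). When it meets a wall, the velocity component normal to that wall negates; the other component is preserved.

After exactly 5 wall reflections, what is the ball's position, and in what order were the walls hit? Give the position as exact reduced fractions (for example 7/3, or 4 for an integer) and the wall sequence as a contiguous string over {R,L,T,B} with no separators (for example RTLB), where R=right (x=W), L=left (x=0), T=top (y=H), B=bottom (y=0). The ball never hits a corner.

1. t=2 → L at (0,2); v=(2,-3)
2. t=2/3 → B at (4/3,0); v=(2,3)
3. t=11/6 → R at (5,11/2); v=(-2,3)
4. t=3/2 → T at (2,10); v=(-2,-3)
5. t=1 → L at (0,7); v=(2,-3)

Final position: (0,7)
Wall sequence: LBRTL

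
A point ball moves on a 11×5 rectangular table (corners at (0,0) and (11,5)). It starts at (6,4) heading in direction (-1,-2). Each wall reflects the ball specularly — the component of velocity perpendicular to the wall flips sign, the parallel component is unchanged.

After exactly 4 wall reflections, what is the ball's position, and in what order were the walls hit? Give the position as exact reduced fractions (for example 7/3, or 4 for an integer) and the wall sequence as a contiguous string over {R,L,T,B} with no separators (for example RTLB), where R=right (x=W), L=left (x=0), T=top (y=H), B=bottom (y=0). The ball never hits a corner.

Final position: (1,0)
Wall sequence: BTLB

1. t=2 → B at (4,0); v=(-1,2)
2. t=5/2 → T at (3/2,5); v=(-1,-2)
3. t=3/2 → L at (0,2); v=(1,-2)
4. t=1 → B at (1,0); v=(1,2)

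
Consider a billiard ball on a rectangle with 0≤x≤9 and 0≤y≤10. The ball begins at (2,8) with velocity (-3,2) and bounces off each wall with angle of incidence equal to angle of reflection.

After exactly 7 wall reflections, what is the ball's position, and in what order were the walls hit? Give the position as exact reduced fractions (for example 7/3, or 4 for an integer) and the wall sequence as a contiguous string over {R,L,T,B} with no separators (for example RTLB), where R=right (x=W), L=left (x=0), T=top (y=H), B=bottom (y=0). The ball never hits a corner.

1. t=2/3 → L at (0,28/3); v=(3,2)
2. t=1/3 → T at (1,10); v=(3,-2)
3. t=8/3 → R at (9,14/3); v=(-3,-2)
4. t=7/3 → B at (2,0); v=(-3,2)
5. t=2/3 → L at (0,4/3); v=(3,2)
6. t=3 → R at (9,22/3); v=(-3,2)
7. t=4/3 → T at (5,10); v=(-3,-2)

Final position: (5,10)
Wall sequence: LTRBLRT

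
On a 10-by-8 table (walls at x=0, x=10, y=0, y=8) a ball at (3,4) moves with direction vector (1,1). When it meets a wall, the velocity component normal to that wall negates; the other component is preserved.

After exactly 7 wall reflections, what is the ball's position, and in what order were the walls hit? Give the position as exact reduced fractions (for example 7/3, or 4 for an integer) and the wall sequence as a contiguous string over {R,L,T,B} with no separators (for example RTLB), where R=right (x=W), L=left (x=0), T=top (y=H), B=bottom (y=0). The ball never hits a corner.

1. t=4 → T at (7,8); v=(1,-1)
2. t=3 → R at (10,5); v=(-1,-1)
3. t=5 → B at (5,0); v=(-1,1)
4. t=5 → L at (0,5); v=(1,1)
5. t=3 → T at (3,8); v=(1,-1)
6. t=7 → R at (10,1); v=(-1,-1)
7. t=1 → B at (9,0); v=(-1,1)

Final position: (9,0)
Wall sequence: TRBLTRB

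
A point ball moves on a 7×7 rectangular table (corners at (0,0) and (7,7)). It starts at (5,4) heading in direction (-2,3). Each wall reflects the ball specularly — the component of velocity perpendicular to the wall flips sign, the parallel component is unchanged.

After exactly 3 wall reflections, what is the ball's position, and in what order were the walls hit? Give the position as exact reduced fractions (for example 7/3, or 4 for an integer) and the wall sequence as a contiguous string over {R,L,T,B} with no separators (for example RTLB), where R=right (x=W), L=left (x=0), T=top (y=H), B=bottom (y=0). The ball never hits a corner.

Final position: (5/3,0)
Wall sequence: TLB

1. t=1 → T at (3,7); v=(-2,-3)
2. t=3/2 → L at (0,5/2); v=(2,-3)
3. t=5/6 → B at (5/3,0); v=(2,3)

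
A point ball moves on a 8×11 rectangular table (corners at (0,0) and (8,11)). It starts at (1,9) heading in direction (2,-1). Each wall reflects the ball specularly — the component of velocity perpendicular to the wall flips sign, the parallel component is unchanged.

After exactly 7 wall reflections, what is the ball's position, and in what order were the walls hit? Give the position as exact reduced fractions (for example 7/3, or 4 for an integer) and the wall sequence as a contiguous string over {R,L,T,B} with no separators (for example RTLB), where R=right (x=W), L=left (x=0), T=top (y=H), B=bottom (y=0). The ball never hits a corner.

Final position: (7,11)
Wall sequence: RLBRLRT

1. t=7/2 → R at (8,11/2); v=(-2,-1)
2. t=4 → L at (0,3/2); v=(2,-1)
3. t=3/2 → B at (3,0); v=(2,1)
4. t=5/2 → R at (8,5/2); v=(-2,1)
5. t=4 → L at (0,13/2); v=(2,1)
6. t=4 → R at (8,21/2); v=(-2,1)
7. t=1/2 → T at (7,11); v=(-2,-1)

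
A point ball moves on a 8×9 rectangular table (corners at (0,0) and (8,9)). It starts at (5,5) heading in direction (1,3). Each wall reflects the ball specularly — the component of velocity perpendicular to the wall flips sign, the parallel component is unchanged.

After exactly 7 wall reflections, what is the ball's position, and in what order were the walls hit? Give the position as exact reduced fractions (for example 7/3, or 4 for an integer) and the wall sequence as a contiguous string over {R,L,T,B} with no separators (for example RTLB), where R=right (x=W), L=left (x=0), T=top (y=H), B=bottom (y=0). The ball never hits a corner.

Final position: (7/3,9)
Wall sequence: TRBTBLT

1. t=4/3 → T at (19/3,9); v=(1,-3)
2. t=5/3 → R at (8,4); v=(-1,-3)
3. t=4/3 → B at (20/3,0); v=(-1,3)
4. t=3 → T at (11/3,9); v=(-1,-3)
5. t=3 → B at (2/3,0); v=(-1,3)
6. t=2/3 → L at (0,2); v=(1,3)
7. t=7/3 → T at (7/3,9); v=(1,-3)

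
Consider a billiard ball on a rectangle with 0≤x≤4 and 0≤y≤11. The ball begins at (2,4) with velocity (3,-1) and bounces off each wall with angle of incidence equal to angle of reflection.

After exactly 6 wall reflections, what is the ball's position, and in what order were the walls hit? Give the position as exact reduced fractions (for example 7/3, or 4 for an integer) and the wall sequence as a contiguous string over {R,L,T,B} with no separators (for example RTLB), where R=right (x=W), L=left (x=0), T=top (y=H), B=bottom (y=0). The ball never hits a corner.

Final position: (4,2)
Wall sequence: RLRBLR

1. t=2/3 → R at (4,10/3); v=(-3,-1)
2. t=4/3 → L at (0,2); v=(3,-1)
3. t=4/3 → R at (4,2/3); v=(-3,-1)
4. t=2/3 → B at (2,0); v=(-3,1)
5. t=2/3 → L at (0,2/3); v=(3,1)
6. t=4/3 → R at (4,2); v=(-3,1)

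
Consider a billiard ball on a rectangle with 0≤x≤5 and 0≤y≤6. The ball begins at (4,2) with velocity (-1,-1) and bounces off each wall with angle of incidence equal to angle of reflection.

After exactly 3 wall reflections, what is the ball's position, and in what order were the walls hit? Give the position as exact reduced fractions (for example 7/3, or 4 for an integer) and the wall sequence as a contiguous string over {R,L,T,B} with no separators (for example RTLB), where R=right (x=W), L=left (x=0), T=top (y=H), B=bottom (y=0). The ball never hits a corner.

Final position: (4,6)
Wall sequence: BLT

1. t=2 → B at (2,0); v=(-1,1)
2. t=2 → L at (0,2); v=(1,1)
3. t=4 → T at (4,6); v=(1,-1)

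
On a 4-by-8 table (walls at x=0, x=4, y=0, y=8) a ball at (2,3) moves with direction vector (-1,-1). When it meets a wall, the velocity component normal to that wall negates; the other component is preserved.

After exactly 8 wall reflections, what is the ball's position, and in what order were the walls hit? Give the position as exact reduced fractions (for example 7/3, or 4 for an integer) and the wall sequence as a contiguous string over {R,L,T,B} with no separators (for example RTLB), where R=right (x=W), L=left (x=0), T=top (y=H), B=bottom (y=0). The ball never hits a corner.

Final position: (1,0)
Wall sequence: LBRLTRLB

1. t=2 → L at (0,1); v=(1,-1)
2. t=1 → B at (1,0); v=(1,1)
3. t=3 → R at (4,3); v=(-1,1)
4. t=4 → L at (0,7); v=(1,1)
5. t=1 → T at (1,8); v=(1,-1)
6. t=3 → R at (4,5); v=(-1,-1)
7. t=4 → L at (0,1); v=(1,-1)
8. t=1 → B at (1,0); v=(1,1)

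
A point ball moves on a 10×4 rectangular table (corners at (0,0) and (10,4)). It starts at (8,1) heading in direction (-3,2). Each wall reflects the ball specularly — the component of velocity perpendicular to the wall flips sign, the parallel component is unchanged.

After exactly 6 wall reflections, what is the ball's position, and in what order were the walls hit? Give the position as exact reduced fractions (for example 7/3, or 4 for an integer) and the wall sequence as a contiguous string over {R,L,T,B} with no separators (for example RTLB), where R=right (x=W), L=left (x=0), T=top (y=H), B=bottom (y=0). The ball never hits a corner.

Final position: (11/2,0)
Wall sequence: TLBTRB

1. t=3/2 → T at (7/2,4); v=(-3,-2)
2. t=7/6 → L at (0,5/3); v=(3,-2)
3. t=5/6 → B at (5/2,0); v=(3,2)
4. t=2 → T at (17/2,4); v=(3,-2)
5. t=1/2 → R at (10,3); v=(-3,-2)
6. t=3/2 → B at (11/2,0); v=(-3,2)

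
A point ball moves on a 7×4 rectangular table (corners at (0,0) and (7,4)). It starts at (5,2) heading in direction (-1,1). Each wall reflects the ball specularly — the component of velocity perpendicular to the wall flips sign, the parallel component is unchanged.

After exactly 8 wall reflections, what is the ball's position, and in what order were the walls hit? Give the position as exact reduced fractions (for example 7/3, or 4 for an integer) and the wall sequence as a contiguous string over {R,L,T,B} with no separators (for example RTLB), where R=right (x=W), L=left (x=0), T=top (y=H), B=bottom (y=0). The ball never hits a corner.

1. t=2 → T at (3,4); v=(-1,-1)
2. t=3 → L at (0,1); v=(1,-1)
3. t=1 → B at (1,0); v=(1,1)
4. t=4 → T at (5,4); v=(1,-1)
5. t=2 → R at (7,2); v=(-1,-1)
6. t=2 → B at (5,0); v=(-1,1)
7. t=4 → T at (1,4); v=(-1,-1)
8. t=1 → L at (0,3); v=(1,-1)

Final position: (0,3)
Wall sequence: TLBTRBTL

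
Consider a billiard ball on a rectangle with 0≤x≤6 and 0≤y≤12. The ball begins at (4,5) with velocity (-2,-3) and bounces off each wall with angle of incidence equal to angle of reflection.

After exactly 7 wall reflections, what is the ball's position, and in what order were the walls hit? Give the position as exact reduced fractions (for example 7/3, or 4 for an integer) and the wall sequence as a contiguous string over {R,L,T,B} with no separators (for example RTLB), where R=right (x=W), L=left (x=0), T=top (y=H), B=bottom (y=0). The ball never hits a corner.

Final position: (6,4)
Wall sequence: BLRTLBR

1. t=5/3 → B at (2/3,0); v=(-2,3)
2. t=1/3 → L at (0,1); v=(2,3)
3. t=3 → R at (6,10); v=(-2,3)
4. t=2/3 → T at (14/3,12); v=(-2,-3)
5. t=7/3 → L at (0,5); v=(2,-3)
6. t=5/3 → B at (10/3,0); v=(2,3)
7. t=4/3 → R at (6,4); v=(-2,3)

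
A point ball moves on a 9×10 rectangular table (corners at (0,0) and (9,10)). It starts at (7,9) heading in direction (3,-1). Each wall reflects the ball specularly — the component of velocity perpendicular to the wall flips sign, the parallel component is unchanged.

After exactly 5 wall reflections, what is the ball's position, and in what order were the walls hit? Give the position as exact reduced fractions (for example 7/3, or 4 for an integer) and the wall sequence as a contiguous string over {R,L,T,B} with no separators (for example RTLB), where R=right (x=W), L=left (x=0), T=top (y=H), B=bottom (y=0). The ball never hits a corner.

Final position: (0,2/3)
Wall sequence: RLRBL

1. t=2/3 → R at (9,25/3); v=(-3,-1)
2. t=3 → L at (0,16/3); v=(3,-1)
3. t=3 → R at (9,7/3); v=(-3,-1)
4. t=7/3 → B at (2,0); v=(-3,1)
5. t=2/3 → L at (0,2/3); v=(3,1)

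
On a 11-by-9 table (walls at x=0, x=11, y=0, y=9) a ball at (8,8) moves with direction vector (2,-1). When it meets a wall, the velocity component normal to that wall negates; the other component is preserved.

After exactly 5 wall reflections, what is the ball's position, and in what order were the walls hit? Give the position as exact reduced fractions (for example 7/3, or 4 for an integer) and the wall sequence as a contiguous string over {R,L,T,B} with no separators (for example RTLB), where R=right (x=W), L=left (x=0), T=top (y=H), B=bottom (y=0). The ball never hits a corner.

Final position: (2,9)
Wall sequence: RLBRT

1. t=3/2 → R at (11,13/2); v=(-2,-1)
2. t=11/2 → L at (0,1); v=(2,-1)
3. t=1 → B at (2,0); v=(2,1)
4. t=9/2 → R at (11,9/2); v=(-2,1)
5. t=9/2 → T at (2,9); v=(-2,-1)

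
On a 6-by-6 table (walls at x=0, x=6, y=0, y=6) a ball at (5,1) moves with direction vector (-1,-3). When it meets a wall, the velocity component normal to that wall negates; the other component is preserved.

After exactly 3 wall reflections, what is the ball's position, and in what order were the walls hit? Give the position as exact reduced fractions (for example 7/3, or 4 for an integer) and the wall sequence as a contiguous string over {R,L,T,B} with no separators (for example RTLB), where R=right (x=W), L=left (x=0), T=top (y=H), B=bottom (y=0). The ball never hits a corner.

Final position: (2/3,0)
Wall sequence: BTB

1. t=1/3 → B at (14/3,0); v=(-1,3)
2. t=2 → T at (8/3,6); v=(-1,-3)
3. t=2 → B at (2/3,0); v=(-1,3)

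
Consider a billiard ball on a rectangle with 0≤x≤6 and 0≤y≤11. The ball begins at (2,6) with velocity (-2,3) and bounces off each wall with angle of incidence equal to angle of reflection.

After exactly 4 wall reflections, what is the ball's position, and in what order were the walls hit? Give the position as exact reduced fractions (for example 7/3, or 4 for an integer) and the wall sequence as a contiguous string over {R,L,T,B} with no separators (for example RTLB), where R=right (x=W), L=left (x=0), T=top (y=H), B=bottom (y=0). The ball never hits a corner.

Final position: (10/3,0)
Wall sequence: LTRB

1. t=1 → L at (0,9); v=(2,3)
2. t=2/3 → T at (4/3,11); v=(2,-3)
3. t=7/3 → R at (6,4); v=(-2,-3)
4. t=4/3 → B at (10/3,0); v=(-2,3)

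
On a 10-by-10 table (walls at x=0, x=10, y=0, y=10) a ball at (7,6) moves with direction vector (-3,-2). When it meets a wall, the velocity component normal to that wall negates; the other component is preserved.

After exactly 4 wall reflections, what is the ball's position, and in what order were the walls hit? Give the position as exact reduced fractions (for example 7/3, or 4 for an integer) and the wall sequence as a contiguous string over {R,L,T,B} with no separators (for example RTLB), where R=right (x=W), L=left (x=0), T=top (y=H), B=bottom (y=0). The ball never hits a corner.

1. t=7/3 → L at (0,4/3); v=(3,-2)
2. t=2/3 → B at (2,0); v=(3,2)
3. t=8/3 → R at (10,16/3); v=(-3,2)
4. t=7/3 → T at (3,10); v=(-3,-2)

Final position: (3,10)
Wall sequence: LBRT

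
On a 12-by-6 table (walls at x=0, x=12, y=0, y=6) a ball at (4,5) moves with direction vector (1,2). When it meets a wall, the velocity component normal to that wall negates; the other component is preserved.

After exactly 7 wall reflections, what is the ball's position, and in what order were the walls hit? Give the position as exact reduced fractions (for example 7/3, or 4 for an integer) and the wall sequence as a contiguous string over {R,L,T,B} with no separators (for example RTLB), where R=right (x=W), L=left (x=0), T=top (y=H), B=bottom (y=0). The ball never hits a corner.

Final position: (9/2,0)
Wall sequence: TBTRBTB

1. t=1/2 → T at (9/2,6); v=(1,-2)
2. t=3 → B at (15/2,0); v=(1,2)
3. t=3 → T at (21/2,6); v=(1,-2)
4. t=3/2 → R at (12,3); v=(-1,-2)
5. t=3/2 → B at (21/2,0); v=(-1,2)
6. t=3 → T at (15/2,6); v=(-1,-2)
7. t=3 → B at (9/2,0); v=(-1,2)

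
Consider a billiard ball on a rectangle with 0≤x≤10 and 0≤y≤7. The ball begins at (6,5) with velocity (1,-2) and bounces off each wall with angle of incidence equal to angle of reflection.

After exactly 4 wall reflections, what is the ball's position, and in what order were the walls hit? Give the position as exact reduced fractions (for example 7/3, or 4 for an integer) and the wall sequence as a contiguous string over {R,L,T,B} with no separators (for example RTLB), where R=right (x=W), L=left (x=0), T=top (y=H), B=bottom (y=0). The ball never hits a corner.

Final position: (9/2,0)
Wall sequence: BRTB

1. t=5/2 → B at (17/2,0); v=(1,2)
2. t=3/2 → R at (10,3); v=(-1,2)
3. t=2 → T at (8,7); v=(-1,-2)
4. t=7/2 → B at (9/2,0); v=(-1,2)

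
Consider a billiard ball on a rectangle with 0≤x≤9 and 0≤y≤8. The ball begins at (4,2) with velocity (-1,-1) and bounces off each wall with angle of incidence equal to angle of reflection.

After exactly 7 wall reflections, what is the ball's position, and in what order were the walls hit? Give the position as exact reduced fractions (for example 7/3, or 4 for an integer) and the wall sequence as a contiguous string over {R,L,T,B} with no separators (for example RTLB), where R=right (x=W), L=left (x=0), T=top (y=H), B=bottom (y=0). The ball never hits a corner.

Final position: (4,8)
Wall sequence: BLTRBLT

1. t=2 → B at (2,0); v=(-1,1)
2. t=2 → L at (0,2); v=(1,1)
3. t=6 → T at (6,8); v=(1,-1)
4. t=3 → R at (9,5); v=(-1,-1)
5. t=5 → B at (4,0); v=(-1,1)
6. t=4 → L at (0,4); v=(1,1)
7. t=4 → T at (4,8); v=(1,-1)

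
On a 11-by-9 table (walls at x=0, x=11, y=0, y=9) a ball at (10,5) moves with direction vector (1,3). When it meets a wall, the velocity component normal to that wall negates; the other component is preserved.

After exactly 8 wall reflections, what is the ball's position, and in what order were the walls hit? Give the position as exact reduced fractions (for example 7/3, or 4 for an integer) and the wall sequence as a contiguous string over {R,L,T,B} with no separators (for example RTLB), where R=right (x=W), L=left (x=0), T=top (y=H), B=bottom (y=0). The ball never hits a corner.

Final position: (13/3,0)
Wall sequence: RTBTBLTB

1. t=1 → R at (11,8); v=(-1,3)
2. t=1/3 → T at (32/3,9); v=(-1,-3)
3. t=3 → B at (23/3,0); v=(-1,3)
4. t=3 → T at (14/3,9); v=(-1,-3)
5. t=3 → B at (5/3,0); v=(-1,3)
6. t=5/3 → L at (0,5); v=(1,3)
7. t=4/3 → T at (4/3,9); v=(1,-3)
8. t=3 → B at (13/3,0); v=(1,3)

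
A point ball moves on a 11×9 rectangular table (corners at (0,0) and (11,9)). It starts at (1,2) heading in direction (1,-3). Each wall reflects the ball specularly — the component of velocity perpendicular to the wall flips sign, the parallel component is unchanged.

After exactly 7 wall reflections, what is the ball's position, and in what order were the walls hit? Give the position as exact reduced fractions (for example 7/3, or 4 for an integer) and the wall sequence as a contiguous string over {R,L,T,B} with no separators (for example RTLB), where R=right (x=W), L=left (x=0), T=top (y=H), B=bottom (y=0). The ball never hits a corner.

Final position: (16/3,9)
Wall sequence: BTBTRBT

1. t=2/3 → B at (5/3,0); v=(1,3)
2. t=3 → T at (14/3,9); v=(1,-3)
3. t=3 → B at (23/3,0); v=(1,3)
4. t=3 → T at (32/3,9); v=(1,-3)
5. t=1/3 → R at (11,8); v=(-1,-3)
6. t=8/3 → B at (25/3,0); v=(-1,3)
7. t=3 → T at (16/3,9); v=(-1,-3)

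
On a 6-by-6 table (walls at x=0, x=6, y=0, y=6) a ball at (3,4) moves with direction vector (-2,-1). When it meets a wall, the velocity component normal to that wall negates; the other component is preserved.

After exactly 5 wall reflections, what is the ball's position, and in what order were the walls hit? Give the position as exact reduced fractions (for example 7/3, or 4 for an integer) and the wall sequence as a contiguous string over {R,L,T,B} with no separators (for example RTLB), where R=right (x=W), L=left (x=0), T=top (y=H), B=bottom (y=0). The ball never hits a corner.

Final position: (5,6)
Wall sequence: LBRLT

1. t=3/2 → L at (0,5/2); v=(2,-1)
2. t=5/2 → B at (5,0); v=(2,1)
3. t=1/2 → R at (6,1/2); v=(-2,1)
4. t=3 → L at (0,7/2); v=(2,1)
5. t=5/2 → T at (5,6); v=(2,-1)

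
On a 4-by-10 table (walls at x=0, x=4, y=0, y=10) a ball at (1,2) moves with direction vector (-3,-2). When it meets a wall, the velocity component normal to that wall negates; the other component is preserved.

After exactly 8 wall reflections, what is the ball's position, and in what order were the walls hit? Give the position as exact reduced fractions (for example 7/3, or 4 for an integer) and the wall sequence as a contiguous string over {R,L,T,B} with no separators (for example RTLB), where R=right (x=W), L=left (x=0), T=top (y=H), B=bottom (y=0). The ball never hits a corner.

1. t=1/3 → L at (0,4/3); v=(3,-2)
2. t=2/3 → B at (2,0); v=(3,2)
3. t=2/3 → R at (4,4/3); v=(-3,2)
4. t=4/3 → L at (0,4); v=(3,2)
5. t=4/3 → R at (4,20/3); v=(-3,2)
6. t=4/3 → L at (0,28/3); v=(3,2)
7. t=1/3 → T at (1,10); v=(3,-2)
8. t=1 → R at (4,8); v=(-3,-2)

Final position: (4,8)
Wall sequence: LBRLRLTR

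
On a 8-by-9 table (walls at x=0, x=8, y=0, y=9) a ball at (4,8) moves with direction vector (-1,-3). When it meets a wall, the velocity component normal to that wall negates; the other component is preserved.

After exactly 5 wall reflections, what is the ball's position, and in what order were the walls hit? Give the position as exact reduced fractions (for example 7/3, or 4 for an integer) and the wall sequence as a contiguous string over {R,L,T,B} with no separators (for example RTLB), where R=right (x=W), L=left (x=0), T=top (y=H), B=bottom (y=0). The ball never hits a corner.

1. t=8/3 → B at (4/3,0); v=(-1,3)
2. t=4/3 → L at (0,4); v=(1,3)
3. t=5/3 → T at (5/3,9); v=(1,-3)
4. t=3 → B at (14/3,0); v=(1,3)
5. t=3 → T at (23/3,9); v=(1,-3)

Final position: (23/3,9)
Wall sequence: BLTBT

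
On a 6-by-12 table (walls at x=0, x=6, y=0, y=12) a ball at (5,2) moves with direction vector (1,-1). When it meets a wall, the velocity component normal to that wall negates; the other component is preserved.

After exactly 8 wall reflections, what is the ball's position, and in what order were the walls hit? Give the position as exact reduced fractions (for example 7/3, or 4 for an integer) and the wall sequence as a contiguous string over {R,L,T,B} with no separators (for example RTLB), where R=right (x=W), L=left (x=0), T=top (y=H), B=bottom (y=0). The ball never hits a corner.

Final position: (5,0)
Wall sequence: RBLRTLRB

1. t=1 → R at (6,1); v=(-1,-1)
2. t=1 → B at (5,0); v=(-1,1)
3. t=5 → L at (0,5); v=(1,1)
4. t=6 → R at (6,11); v=(-1,1)
5. t=1 → T at (5,12); v=(-1,-1)
6. t=5 → L at (0,7); v=(1,-1)
7. t=6 → R at (6,1); v=(-1,-1)
8. t=1 → B at (5,0); v=(-1,1)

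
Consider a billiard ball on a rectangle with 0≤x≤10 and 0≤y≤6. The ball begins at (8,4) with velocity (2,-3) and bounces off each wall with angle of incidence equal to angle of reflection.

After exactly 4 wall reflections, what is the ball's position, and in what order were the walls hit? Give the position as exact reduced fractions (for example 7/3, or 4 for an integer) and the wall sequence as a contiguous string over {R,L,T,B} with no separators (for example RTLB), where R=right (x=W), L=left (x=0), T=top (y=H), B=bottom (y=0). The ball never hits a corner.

Final position: (4/3,0)
Wall sequence: RBTB

1. t=1 → R at (10,1); v=(-2,-3)
2. t=1/3 → B at (28/3,0); v=(-2,3)
3. t=2 → T at (16/3,6); v=(-2,-3)
4. t=2 → B at (4/3,0); v=(-2,3)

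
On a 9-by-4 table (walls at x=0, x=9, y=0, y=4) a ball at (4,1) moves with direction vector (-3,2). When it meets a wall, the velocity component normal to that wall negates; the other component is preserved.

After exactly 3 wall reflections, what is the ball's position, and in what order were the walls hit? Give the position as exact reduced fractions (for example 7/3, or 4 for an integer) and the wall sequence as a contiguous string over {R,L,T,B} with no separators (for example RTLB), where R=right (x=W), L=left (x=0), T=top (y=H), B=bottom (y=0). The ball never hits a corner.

1. t=4/3 → L at (0,11/3); v=(3,2)
2. t=1/6 → T at (1/2,4); v=(3,-2)
3. t=2 → B at (13/2,0); v=(3,2)

Final position: (13/2,0)
Wall sequence: LTB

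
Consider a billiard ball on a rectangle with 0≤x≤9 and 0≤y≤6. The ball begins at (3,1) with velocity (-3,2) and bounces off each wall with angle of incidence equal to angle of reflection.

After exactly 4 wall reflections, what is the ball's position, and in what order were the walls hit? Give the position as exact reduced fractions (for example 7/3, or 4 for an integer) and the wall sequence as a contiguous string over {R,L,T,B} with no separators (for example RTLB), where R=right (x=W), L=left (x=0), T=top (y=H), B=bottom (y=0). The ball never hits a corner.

Final position: (9/2,0)
Wall sequence: LTRB

1. t=1 → L at (0,3); v=(3,2)
2. t=3/2 → T at (9/2,6); v=(3,-2)
3. t=3/2 → R at (9,3); v=(-3,-2)
4. t=3/2 → B at (9/2,0); v=(-3,2)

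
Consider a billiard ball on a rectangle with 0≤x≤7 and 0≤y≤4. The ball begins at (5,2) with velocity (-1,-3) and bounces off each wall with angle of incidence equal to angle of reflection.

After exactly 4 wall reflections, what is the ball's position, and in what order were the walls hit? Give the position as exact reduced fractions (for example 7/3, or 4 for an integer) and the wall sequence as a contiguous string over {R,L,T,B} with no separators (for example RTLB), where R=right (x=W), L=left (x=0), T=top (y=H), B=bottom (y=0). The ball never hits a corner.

1. t=2/3 → B at (13/3,0); v=(-1,3)
2. t=4/3 → T at (3,4); v=(-1,-3)
3. t=4/3 → B at (5/3,0); v=(-1,3)
4. t=4/3 → T at (1/3,4); v=(-1,-3)

Final position: (1/3,4)
Wall sequence: BTBT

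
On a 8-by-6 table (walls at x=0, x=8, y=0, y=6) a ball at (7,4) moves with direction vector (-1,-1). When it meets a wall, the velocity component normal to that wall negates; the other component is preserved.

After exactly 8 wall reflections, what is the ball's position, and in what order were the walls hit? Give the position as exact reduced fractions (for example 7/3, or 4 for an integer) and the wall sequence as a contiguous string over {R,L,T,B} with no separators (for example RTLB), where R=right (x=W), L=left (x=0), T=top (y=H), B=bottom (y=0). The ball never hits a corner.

1. t=4 → B at (3,0); v=(-1,1)
2. t=3 → L at (0,3); v=(1,1)
3. t=3 → T at (3,6); v=(1,-1)
4. t=5 → R at (8,1); v=(-1,-1)
5. t=1 → B at (7,0); v=(-1,1)
6. t=6 → T at (1,6); v=(-1,-1)
7. t=1 → L at (0,5); v=(1,-1)
8. t=5 → B at (5,0); v=(1,1)

Final position: (5,0)
Wall sequence: BLTRBTLB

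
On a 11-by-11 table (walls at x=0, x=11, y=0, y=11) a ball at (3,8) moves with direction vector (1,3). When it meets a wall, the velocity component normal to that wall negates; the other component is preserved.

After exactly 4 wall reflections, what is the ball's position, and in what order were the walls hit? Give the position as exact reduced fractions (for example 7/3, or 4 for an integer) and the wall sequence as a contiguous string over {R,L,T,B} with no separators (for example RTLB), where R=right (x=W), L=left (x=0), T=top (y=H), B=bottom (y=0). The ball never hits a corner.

1. t=1 → T at (4,11); v=(1,-3)
2. t=11/3 → B at (23/3,0); v=(1,3)
3. t=10/3 → R at (11,10); v=(-1,3)
4. t=1/3 → T at (32/3,11); v=(-1,-3)

Final position: (32/3,11)
Wall sequence: TBRT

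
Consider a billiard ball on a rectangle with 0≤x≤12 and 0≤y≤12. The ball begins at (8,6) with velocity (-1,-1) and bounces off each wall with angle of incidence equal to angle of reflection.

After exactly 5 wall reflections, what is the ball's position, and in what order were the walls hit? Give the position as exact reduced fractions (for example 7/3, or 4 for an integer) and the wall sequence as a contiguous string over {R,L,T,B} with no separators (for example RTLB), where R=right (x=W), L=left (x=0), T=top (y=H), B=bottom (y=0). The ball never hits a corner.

1. t=6 → B at (2,0); v=(-1,1)
2. t=2 → L at (0,2); v=(1,1)
3. t=10 → T at (10,12); v=(1,-1)
4. t=2 → R at (12,10); v=(-1,-1)
5. t=10 → B at (2,0); v=(-1,1)

Final position: (2,0)
Wall sequence: BLTRB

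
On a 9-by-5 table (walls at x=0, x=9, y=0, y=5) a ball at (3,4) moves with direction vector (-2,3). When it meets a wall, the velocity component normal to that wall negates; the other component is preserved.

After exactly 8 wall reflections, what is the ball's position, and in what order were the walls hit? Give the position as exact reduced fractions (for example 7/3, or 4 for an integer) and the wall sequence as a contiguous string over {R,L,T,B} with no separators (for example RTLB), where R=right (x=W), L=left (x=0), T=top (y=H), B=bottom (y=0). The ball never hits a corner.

Final position: (11/3,0)
Wall sequence: TLBTBRTB

1. t=1/3 → T at (7/3,5); v=(-2,-3)
2. t=7/6 → L at (0,3/2); v=(2,-3)
3. t=1/2 → B at (1,0); v=(2,3)
4. t=5/3 → T at (13/3,5); v=(2,-3)
5. t=5/3 → B at (23/3,0); v=(2,3)
6. t=2/3 → R at (9,2); v=(-2,3)
7. t=1 → T at (7,5); v=(-2,-3)
8. t=5/3 → B at (11/3,0); v=(-2,3)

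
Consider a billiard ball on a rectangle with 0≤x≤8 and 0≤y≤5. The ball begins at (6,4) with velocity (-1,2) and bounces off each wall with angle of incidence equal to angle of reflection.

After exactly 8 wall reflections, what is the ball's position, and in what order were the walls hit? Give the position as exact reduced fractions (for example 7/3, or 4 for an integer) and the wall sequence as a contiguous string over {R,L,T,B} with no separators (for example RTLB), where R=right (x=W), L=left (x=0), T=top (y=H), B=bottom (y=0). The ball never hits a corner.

Final position: (8,2)
Wall sequence: TBTLBTBR

1. t=1/2 → T at (11/2,5); v=(-1,-2)
2. t=5/2 → B at (3,0); v=(-1,2)
3. t=5/2 → T at (1/2,5); v=(-1,-2)
4. t=1/2 → L at (0,4); v=(1,-2)
5. t=2 → B at (2,0); v=(1,2)
6. t=5/2 → T at (9/2,5); v=(1,-2)
7. t=5/2 → B at (7,0); v=(1,2)
8. t=1 → R at (8,2); v=(-1,2)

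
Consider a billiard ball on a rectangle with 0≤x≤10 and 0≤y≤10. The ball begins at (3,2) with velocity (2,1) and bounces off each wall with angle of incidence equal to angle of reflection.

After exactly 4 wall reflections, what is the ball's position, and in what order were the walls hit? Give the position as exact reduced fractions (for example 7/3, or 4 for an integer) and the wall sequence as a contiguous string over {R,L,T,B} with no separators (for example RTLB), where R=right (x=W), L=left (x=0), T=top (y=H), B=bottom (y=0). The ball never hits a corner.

1. t=7/2 → R at (10,11/2); v=(-2,1)
2. t=9/2 → T at (1,10); v=(-2,-1)
3. t=1/2 → L at (0,19/2); v=(2,-1)
4. t=5 → R at (10,9/2); v=(-2,-1)

Final position: (10,9/2)
Wall sequence: RTLR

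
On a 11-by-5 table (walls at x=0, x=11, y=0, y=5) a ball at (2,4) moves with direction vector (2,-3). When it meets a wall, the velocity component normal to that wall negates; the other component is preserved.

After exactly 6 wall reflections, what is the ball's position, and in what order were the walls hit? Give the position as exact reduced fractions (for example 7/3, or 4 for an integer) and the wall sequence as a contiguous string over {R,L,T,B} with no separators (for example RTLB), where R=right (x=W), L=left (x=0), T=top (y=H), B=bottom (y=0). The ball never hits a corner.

Final position: (4,0)
Wall sequence: BTRBTB

1. t=4/3 → B at (14/3,0); v=(2,3)
2. t=5/3 → T at (8,5); v=(2,-3)
3. t=3/2 → R at (11,1/2); v=(-2,-3)
4. t=1/6 → B at (32/3,0); v=(-2,3)
5. t=5/3 → T at (22/3,5); v=(-2,-3)
6. t=5/3 → B at (4,0); v=(-2,3)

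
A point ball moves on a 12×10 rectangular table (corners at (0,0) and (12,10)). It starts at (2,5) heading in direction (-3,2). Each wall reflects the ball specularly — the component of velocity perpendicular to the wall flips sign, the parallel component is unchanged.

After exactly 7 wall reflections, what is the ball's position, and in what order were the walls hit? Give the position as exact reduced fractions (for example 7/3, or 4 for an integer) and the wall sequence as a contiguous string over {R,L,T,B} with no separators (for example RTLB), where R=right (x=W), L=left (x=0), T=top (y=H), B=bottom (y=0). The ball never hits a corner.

Final position: (12,29/3)
Wall sequence: LTRBLTR

1. t=2/3 → L at (0,19/3); v=(3,2)
2. t=11/6 → T at (11/2,10); v=(3,-2)
3. t=13/6 → R at (12,17/3); v=(-3,-2)
4. t=17/6 → B at (7/2,0); v=(-3,2)
5. t=7/6 → L at (0,7/3); v=(3,2)
6. t=23/6 → T at (23/2,10); v=(3,-2)
7. t=1/6 → R at (12,29/3); v=(-3,-2)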